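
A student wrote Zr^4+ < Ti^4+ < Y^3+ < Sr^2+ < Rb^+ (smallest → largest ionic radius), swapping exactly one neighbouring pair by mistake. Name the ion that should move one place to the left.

The pair Zr^4+, Ti^4+ is the wrong way round — same group and charge — period 4 sits above period 5, so Ti^4+ is smaller. All other adjacent pairs agree with periodic trends, so Ti^4+ is the misplaced ion.

Ti^4+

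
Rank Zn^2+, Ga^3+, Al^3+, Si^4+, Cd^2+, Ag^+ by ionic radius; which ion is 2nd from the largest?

Cd^2+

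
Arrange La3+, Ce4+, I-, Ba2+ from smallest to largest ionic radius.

Ce4+ < La3+ < Ba2+ < I-

All of these have 54 electrons (isoelectronic). With the same electron cloud, the ion with the most protons pulls it in tightest. Nuclear charges: Ce4+ (Z=58), La3+ (Z=57), Ba2+ (Z=56), I- (Z=53). Highest Z is smallest.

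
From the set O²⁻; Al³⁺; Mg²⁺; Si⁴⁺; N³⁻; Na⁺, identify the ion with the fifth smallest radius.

Isoelectronic series (10 e⁻ each). Size is set by nuclear charge: more protons means a smaller ion. Si⁴⁺ (Z=14), Al³⁺ (Z=13), Mg²⁺ (Z=12), Na⁺ (Z=11), O²⁻ (Z=8), N³⁻ (Z=7).
Full ascending order: Si⁴⁺ < Al³⁺ < Mg²⁺ < Na⁺ < O²⁻ < N³⁻. Counting from the smallest, position 5 is O²⁻.

O²⁻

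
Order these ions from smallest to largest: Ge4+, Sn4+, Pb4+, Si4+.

Si4+ < Ge4+ < Sn4+ < Pb4+

Same group, same charge. Going down the group adds an extra shell of electrons, so the ion gets larger: Si4+ is highest in the group and smallest.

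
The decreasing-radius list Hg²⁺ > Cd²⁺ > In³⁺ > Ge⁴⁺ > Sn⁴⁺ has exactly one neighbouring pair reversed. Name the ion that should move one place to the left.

Check each adjacent pair. Ge⁴⁺ and Sn⁴⁺ are reversed: both in group 14 with the same charge; Ge⁴⁺ (period 4) has the smaller radius. No other neighbouring pair contradicts the periodic trends, so Sn⁴⁺ is the ion listed too late.

Sn⁴⁺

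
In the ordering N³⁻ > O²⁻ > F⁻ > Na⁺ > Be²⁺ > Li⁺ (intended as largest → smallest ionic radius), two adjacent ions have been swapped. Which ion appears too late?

Compare adjacent ions: both have 2 electrons but Z(Be)=4 > Z(Li)=3, so Be²⁺ should be the smaller of the two — yet in this decreasing list Be²⁺ sits before Li⁺. Nothing else is reversed, so Li⁺ should move one place to the left.

Li⁺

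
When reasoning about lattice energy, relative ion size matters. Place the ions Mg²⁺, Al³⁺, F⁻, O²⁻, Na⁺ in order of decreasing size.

O²⁻ > F⁻ > Na⁺ > Mg²⁺ > Al³⁺

Isoelectronic series (10 e⁻ each). Size is set by nuclear charge: more protons means a smaller ion. Al³⁺ (Z=13), Mg²⁺ (Z=12), Na⁺ (Z=11), F⁻ (Z=9), O²⁻ (Z=8).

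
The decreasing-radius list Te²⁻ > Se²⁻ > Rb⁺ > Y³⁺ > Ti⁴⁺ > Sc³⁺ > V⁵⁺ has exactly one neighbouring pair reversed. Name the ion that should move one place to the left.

Sc³⁺

Scanning neighbour by neighbour, only Ti⁴⁺/Sc³⁺ violates a trend: they are isoelectronic (18 e⁻) and Ti has more protons than Sc (22 vs 21), making Ti⁴⁺ smaller. That makes Sc³⁺ the one sitting a position late relative to where it belongs.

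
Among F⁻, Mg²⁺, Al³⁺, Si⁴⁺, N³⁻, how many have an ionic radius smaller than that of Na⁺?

Each ion has 10 electrons. The ranking follows nuclear charge in reverse — greater Z gives a smaller radius. Si⁴⁺ (Z=14), Al³⁺ (Z=13), Mg²⁺ (Z=12), Na⁺ (Z=11), F⁻ (Z=9), N³⁻ (Z=7).
Placing each against Na⁺: smaller — Si⁴⁺, Al³⁺, Mg²⁺; larger — F⁻, N³⁻. So 3 are smaller.

3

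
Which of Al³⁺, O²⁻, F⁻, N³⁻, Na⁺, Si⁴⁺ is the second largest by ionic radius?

O²⁻

All of these have 10 electrons (isoelectronic). With the same electron cloud, the ion with the most protons pulls it in tightest. Nuclear charges: Si⁴⁺ (Z=14), Al³⁺ (Z=13), Na⁺ (Z=11), F⁻ (Z=9), O²⁻ (Z=8), N³⁻ (Z=7). Highest Z is smallest.
So the order is Si⁴⁺ < Al³⁺ < Na⁺ < F⁻ < O²⁻ < N³⁻; the 2nd-largest ion is O²⁻.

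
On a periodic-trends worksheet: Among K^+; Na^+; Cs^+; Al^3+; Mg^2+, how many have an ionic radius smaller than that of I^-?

5

Work out protons and electrons: Al^3+: 10 e⁻, Z=13, Mg^2+: 10 e⁻, Z=12, Na^+: 10 e⁻, Z=11, K^+: 18 e⁻, Z=19, Cs^+: 54 e⁻, Z=55, I^-: 54 e⁻, Z=53. Al^3+ < Mg^2+ (isoelectronic, higher Z=13 is smaller); Mg^2+ < Na^+ (both 10 e⁻, Z=12>11); Na^+ < K^+ (same group, 1 shell fewer); K^+ < Cs^+ (same group, period 4 vs 6); Cs^+ < I^- (isoelectronic, higher Z=55 is smaller).
Relative to I^-, the ions that are smaller are Al^3+, Mg^2+, Na^+, K^+, Cs^+. So 5 are smaller.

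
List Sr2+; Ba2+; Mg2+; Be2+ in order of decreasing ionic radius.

Same group, same charge. Going down the group adds an extra shell of electrons, so the ion gets larger: Be2+ is highest in the group and smallest.

Ba2+ > Sr2+ > Mg2+ > Be2+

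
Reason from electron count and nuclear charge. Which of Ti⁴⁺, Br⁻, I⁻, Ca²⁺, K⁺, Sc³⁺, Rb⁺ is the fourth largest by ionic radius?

K⁺

First list Z and electron count for each: Ti⁴⁺ has 18 e⁻ (Z=22), Sc³⁺ has 18 e⁻ (Z=21), Ca²⁺ has 18 e⁻ (Z=20), K⁺ has 18 e⁻ (Z=19), Rb⁺ has 36 e⁻ (Z=37), Br⁻ has 36 e⁻ (Z=35), I⁻ has 54 e⁻ (Z=53). Ti⁴⁺ < Sc³⁺ (isoelectronic, higher Z=22 is smaller); Sc³⁺ < Ca²⁺ (both 18 e⁻, Z=21>20); Ca²⁺ < K⁺ (both 18 e⁻, Z=20>19); K⁺ < Rb⁺ (same group, 1 shell fewer); Rb⁺ < Br⁻ (both 36 e⁻, Z=37>35); Br⁻ < I⁻ (same group, 1 shell fewer).
Full ascending order: Ti⁴⁺ < Sc³⁺ < Ca²⁺ < K⁺ < Rb⁺ < Br⁻ < I⁻. Counting from the largest, position 4 is K⁺.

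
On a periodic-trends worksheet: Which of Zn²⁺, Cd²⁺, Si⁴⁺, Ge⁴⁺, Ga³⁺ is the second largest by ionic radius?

Tabulating Z and e⁻: Si⁴⁺ has 10 e⁻ (Z=14), Ge⁴⁺ has 28 e⁻ (Z=32), Ga³⁺ has 28 e⁻ (Z=31), Zn²⁺ has 28 e⁻ (Z=30), Cd²⁺ has 46 e⁻ (Z=48). Si⁴⁺ < Ge⁴⁺ (same group, period 3 vs 4); Ge⁴⁺ < Ga³⁺ (both 28 e⁻, Z=32>31); Ga³⁺ < Zn²⁺ (isoelectronic, higher Z=31 is smaller); Zn²⁺ < Cd²⁺ (same group, 1 shell fewer).
Ordering: Si⁴⁺ < Ge⁴⁺ < Ga³⁺ < Zn²⁺ < Cd²⁺. The second largest is Zn²⁺.

Zn²⁺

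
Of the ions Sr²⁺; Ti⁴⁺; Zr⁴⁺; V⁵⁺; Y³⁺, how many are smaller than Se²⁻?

5

Tabulating Z and e⁻: V⁵⁺ has 18 e⁻ (Z=23), Ti⁴⁺ has 18 e⁻ (Z=22), Zr⁴⁺ has 36 e⁻ (Z=40), Y³⁺ has 36 e⁻ (Z=39), Sr²⁺ has 36 e⁻ (Z=38), Se²⁻ has 36 e⁻ (Z=34). V⁵⁺ < Ti⁴⁺ (both 18 e⁻, Z=23>22); Ti⁴⁺ < Zr⁴⁺ (same group, period 4 vs 5); Zr⁴⁺ < Y³⁺ (both 36 e⁻, Z=40>39); Y³⁺ < Sr²⁺ (isoelectronic, higher Z=39 is smaller); Sr²⁺ < Se²⁻ (isoelectronic, higher Z=38 is smaller).
Ordering all of them (including Se²⁻) by radius gives V⁵⁺ < Ti⁴⁺ < Zr⁴⁺ < Y³⁺ < Sr²⁺ < Se²⁻. Count: 5.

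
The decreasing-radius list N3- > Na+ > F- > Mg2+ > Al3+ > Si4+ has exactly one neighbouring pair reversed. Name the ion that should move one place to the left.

F-

Compare adjacent ions: both have 10 electrons but Z(Na)=11 > Z(F)=9, so Na+ should be the smaller of the two — yet in this decreasing list Na+ sits before F-. Nothing else is reversed, so F- should move one place to the left.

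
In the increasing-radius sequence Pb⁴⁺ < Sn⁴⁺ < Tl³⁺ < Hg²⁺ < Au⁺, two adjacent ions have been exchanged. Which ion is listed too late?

Sn⁴⁺

Check each adjacent pair. Pb⁴⁺ and Sn⁴⁺ are reversed: same group and charge — period 5 sits above period 6, so Sn⁴⁺ is smaller. No other neighbouring pair contradicts the periodic trends, so Sn⁴⁺ is the ion listed too late.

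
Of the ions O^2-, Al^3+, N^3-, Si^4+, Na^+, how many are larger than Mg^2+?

3

Isoelectronic series (10 e⁻ each). Size is set by nuclear charge: more protons means a smaller ion. Si^4+ (Z=14), Al^3+ (Z=13), Mg^2+ (Z=12), Na^+ (Z=11), O^2- (Z=8), N^3- (Z=7).
Placing each against Mg^2+: smaller — Si^4+, Al^3+; larger — Na^+, O^2-, N^3-. So 3 are larger.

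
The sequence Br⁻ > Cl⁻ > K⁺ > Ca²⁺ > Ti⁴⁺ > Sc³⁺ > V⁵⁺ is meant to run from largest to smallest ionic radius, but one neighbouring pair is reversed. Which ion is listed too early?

Ti⁴⁺

The pair Ti⁴⁺, Sc³⁺ is the wrong way round — both have 18 electrons but Z(Ti)=22 > Z(Sc)=21, so Ti⁴⁺ should be the smaller of the two. All other adjacent pairs agree with periodic trends, so Ti⁴⁺ is the misplaced ion.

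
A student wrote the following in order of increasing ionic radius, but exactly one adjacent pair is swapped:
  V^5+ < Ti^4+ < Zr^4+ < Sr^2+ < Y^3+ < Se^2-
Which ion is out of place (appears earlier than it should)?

Sr^2+

Check each adjacent pair. Sr^2+ and Y^3+ are reversed: both have 36 electrons but Z(Y)=39 > Z(Sr)=38, so Y^3+ should be the smaller of the two. No other neighbouring pair contradicts the periodic trends, so Sr^2+ is the ion listed too early.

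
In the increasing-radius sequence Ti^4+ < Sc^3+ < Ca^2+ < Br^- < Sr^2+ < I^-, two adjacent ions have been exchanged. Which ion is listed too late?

Sr^2+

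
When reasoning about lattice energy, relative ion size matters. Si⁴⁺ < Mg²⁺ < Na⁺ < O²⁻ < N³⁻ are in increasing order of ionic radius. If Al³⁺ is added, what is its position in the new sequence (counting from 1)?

All of these have 10 electrons (isoelectronic). With the same electron cloud, the ion with the most protons pulls it in tightest. Nuclear charges: Si⁴⁺ (Z=14), Al³⁺ (Z=13), Mg²⁺ (Z=12), Na⁺ (Z=11), O²⁻ (Z=8), N³⁻ (Z=7). Highest Z is smallest.
With Al³⁺ included the full order is Si⁴⁺ < Al³⁺ < Mg²⁺ < Na⁺ < O²⁻ < N³⁻, so it takes position 2.

2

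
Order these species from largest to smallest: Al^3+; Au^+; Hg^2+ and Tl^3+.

Tabulating Z and e⁻: Al^3+: 10 e⁻, Z=13, Tl^3+: 78 e⁻, Z=81, Hg^2+: 78 e⁻, Z=80, Au^+: 78 e⁻, Z=79. Al^3+ < Tl^3+ (same group, 3 shells fewer); Tl^3+ < Hg^2+ (isoelectronic, higher Z=81 is smaller); Hg^2+ < Au^+ (both 78 e⁻, Z=80>79).

Au^+ > Hg^2+ > Tl^3+ > Al^3+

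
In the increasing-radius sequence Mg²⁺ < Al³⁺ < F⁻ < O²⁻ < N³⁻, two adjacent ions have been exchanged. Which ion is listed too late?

Al³⁺

Compare adjacent ions: they are isoelectronic (10 e⁻) and Al has more protons than Mg (13 vs 12), making Al³⁺ smaller — yet in this increasing list Mg²⁺ sits before Al³⁺. Nothing else is reversed, so Al³⁺ should move one place to the left.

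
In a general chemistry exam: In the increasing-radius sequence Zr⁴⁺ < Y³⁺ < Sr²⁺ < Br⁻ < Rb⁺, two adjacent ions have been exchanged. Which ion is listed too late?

Rb⁺

Scanning neighbour by neighbour, only Br⁻/Rb⁺ violates a trend: both have 36 electrons but Z(Rb)=37 > Z(Br)=35, so Rb⁺ should be the smaller of the two. That makes Rb⁺ the one sitting a position late relative to where it belongs.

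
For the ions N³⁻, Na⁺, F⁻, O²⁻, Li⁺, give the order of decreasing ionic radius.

N³⁻ > O²⁻ > F⁻ > Na⁺ > Li⁺

First list Z and electron count for each: Li⁺: 2 e⁻, Z=3, Na⁺: 10 e⁻, Z=11, F⁻: 10 e⁻, Z=9, O²⁻: 10 e⁻, Z=8, N³⁻: 10 e⁻, Z=7. Li⁺ < Na⁺ (same group, period 2 vs 3); Na⁺ < F⁻ (isoelectronic, higher Z=11 is smaller); F⁻ < O²⁻ (both 10 e⁻, Z=9>8); O²⁻ < N³⁻ (isoelectronic, higher Z=8 is smaller).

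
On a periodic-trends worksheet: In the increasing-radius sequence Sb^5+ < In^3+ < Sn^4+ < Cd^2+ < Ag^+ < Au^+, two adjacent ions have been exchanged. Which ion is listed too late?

The pair In^3+, Sn^4+ is the wrong way round — they are isoelectronic (46 e⁻) and Sn has more protons than In (50 vs 49), making Sn^4+ smaller. All other adjacent pairs agree with periodic trends, so Sn^4+ is the misplaced ion.

Sn^4+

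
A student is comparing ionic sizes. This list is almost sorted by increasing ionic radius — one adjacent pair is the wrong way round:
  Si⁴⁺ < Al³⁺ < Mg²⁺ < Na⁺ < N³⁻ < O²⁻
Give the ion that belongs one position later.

N³⁻

The pair N³⁻, O²⁻ is the wrong way round — both have 10 electrons but Z(O)=8 > Z(N)=7, so O²⁻ should be the smaller of the two. All other adjacent pairs agree with periodic trends, so N³⁻ is the misplaced ion.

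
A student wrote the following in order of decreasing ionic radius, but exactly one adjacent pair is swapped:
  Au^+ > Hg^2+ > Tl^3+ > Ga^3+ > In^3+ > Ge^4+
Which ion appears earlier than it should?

Ga^3+

Scanning neighbour by neighbour, only Ga^3+/In^3+ violates a trend: Ga^3+ and In^3+ are in one column with the same charge; the lighter period-4 ion has one fewer shell and is smaller. That makes Ga^3+ the one sitting a position early relative to where it belongs.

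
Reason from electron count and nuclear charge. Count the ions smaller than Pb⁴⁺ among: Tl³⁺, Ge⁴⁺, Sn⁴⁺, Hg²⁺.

2

Electron counts and nuclear charges: Ge⁴⁺: 28 e⁻, Z=32, Sn⁴⁺: 46 e⁻, Z=50, Pb⁴⁺: 78 e⁻, Z=82, Tl³⁺: 78 e⁻, Z=81, Hg²⁺: 78 e⁻, Z=80. Ge⁴⁺ < Sn⁴⁺ (same group, 1 shell fewer); Sn⁴⁺ < Pb⁴⁺ (same group, period 5 vs 6); Pb⁴⁺ < Tl³⁺ (both 78 e⁻, Z=82>81); Tl³⁺ < Hg²⁺ (isoelectronic, higher Z=81 is smaller).
Relative to Pb⁴⁺, the ions that are smaller are Ge⁴⁺, Sn⁴⁺. Count: 2.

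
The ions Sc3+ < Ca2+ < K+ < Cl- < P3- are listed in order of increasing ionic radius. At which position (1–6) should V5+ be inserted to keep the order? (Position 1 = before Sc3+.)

1

Each ion has 18 electrons. The ranking follows nuclear charge in reverse — greater Z gives a smaller radius. V5+ (Z=23), Sc3+ (Z=21), Ca2+ (Z=20), K+ (Z=19), Cl- (Z=17), P3- (Z=15).
Merged order: V5+ < Sc3+ < Ca2+ < K+ < Cl- < P3- — V5+ is number 1.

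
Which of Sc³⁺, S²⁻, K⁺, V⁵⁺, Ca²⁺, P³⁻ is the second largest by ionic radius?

These species are isoelectronic with 18 electrons. The only difference is the number of protons: V⁵⁺ (Z=23), Sc³⁺ (Z=21), Ca²⁺ (Z=20), K⁺ (Z=19), S²⁻ (Z=16), P³⁻ (Z=15). The strongest nuclear pull (V⁵⁺) gives the smallest ion.
Ordering: V⁵⁺ < Sc³⁺ < Ca²⁺ < K⁺ < S²⁻ < P³⁻. The second largest is S²⁻.

S²⁻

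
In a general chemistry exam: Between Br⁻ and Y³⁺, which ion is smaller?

Y³⁺

Each ion has 36 electrons. The ranking follows nuclear charge in reverse — greater Z gives a smaller radius. Y³⁺ (Z=39), Br⁻ (Z=35).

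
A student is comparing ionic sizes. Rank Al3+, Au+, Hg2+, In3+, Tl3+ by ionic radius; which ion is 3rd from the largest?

Tl3+

Electron counts and nuclear charges: Al3+ (Z=13, 10 e⁻), In3+ (Z=49, 46 e⁻), Tl3+ (Z=81, 78 e⁻), Hg2+ (Z=80, 78 e⁻), Au+ (Z=79, 78 e⁻). Al3+ < In3+ (same group, period 3 vs 5); In3+ < Tl3+ (same group, period 5 vs 6); Tl3+ < Hg2+ (isoelectronic, higher Z=81 is smaller); Hg2+ < Au+ (isoelectronic, higher Z=80 is smaller).
So the order is Al3+ < In3+ < Tl3+ < Hg2+ < Au+; the 3rd-largest ion is Tl3+.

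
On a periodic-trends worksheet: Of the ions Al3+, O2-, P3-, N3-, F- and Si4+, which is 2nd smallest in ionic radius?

Al3+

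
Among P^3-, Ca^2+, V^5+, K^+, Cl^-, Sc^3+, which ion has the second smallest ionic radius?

Sc^3+

Isoelectronic series (18 e⁻ each). Size is set by nuclear charge: more protons means a smaller ion. V^5+ (Z=23), Sc^3+ (Z=21), Ca^2+ (Z=20), K^+ (Z=19), Cl^- (Z=17), P^3- (Z=15).
Ordering: V^5+ < Sc^3+ < Ca^2+ < K^+ < Cl^- < P^3-. The second smallest is Sc^3+.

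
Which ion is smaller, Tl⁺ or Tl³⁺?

Tl³⁺

These are all Tl ions. Removing more electrons (higher positive charge) pulls the remaining electrons in closer, so Tl³⁺ is smallest and Tl⁺ is largest.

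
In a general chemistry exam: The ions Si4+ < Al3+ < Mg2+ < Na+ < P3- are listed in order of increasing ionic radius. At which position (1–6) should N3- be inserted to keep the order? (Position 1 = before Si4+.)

Electron counts and nuclear charges: Si4+ has 10 e⁻ (Z=14), Al3+ has 10 e⁻ (Z=13), Mg2+ has 10 e⁻ (Z=12), Na+ has 10 e⁻ (Z=11), N3- has 10 e⁻ (Z=7), P3- has 18 e⁻ (Z=15). Si4+ < Al3+ (isoelectronic, higher Z=14 is smaller); Al3+ < Mg2+ (isoelectronic, higher Z=13 is smaller); Mg2+ < Na+ (isoelectronic, higher Z=12 is smaller); Na+ < N3- (isoelectronic, higher Z=11 is smaller); N3- < P3- (same group, 1 shell fewer).
Merged order: Si4+ < Al3+ < Mg2+ < Na+ < N3- < P3- — N3- is number 5.

5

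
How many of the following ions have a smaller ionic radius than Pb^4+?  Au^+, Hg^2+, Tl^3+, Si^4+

1

Electron counts and nuclear charges: Si^4+: 10 e⁻, Z=14, Pb^4+: 78 e⁻, Z=82, Tl^3+: 78 e⁻, Z=81, Hg^2+: 78 e⁻, Z=80, Au^+: 78 e⁻, Z=79. Si^4+ < Pb^4+ (same group, period 3 vs 6); Pb^4+ < Tl^3+ (both 78 e⁻, Z=82>81); Tl^3+ < Hg^2+ (both 78 e⁻, Z=81>80); Hg^2+ < Au^+ (both 78 e⁻, Z=80>79).
Relative to Pb^4+, the ions that are smaller are Si^4+. That's 1.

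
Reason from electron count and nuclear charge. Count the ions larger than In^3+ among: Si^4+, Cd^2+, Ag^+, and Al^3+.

Tabulating Z and e⁻: Si^4+: 10 e⁻, Z=14, Al^3+: 10 e⁻, Z=13, In^3+: 46 e⁻, Z=49, Cd^2+: 46 e⁻, Z=48, Ag^+: 46 e⁻, Z=47. Si^4+ < Al^3+ (isoelectronic, higher Z=14 is smaller); Al^3+ < In^3+ (same group, 2 shells fewer); In^3+ < Cd^2+ (isoelectronic, higher Z=49 is smaller); Cd^2+ < Ag^+ (both 46 e⁻, Z=48>47).
Placing each against In^3+: smaller — Si^4+, Al^3+; larger — Cd^2+, Ag^+. So 2 are larger.

2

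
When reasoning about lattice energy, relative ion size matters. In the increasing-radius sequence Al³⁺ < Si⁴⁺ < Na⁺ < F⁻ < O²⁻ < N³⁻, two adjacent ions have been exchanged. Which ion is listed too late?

Si⁴⁺

Scanning neighbour by neighbour, only Al³⁺/Si⁴⁺ violates a trend: they are isoelectronic (10 e⁻) and Si has more protons than Al (14 vs 13), making Si⁴⁺ smaller. That makes Si⁴⁺ the one sitting a position late relative to where it belongs.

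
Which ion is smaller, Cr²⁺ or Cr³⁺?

Same element, different charge: the more highly charged cation has fewer electrons and a greater effective nuclear charge per electron, making Cr³⁺ the smallest.

Cr³⁺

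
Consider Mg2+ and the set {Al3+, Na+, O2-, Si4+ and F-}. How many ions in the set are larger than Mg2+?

3

All of these have 10 electrons (isoelectronic). With the same electron cloud, the ion with the most protons pulls it in tightest. Nuclear charges: Si4+ (Z=14), Al3+ (Z=13), Mg2+ (Z=12), Na+ (Z=11), F- (Z=9), O2- (Z=8). Highest Z is smallest.
Relative to Mg2+, the ions that are larger are Na+, F-, O2-. That's 3.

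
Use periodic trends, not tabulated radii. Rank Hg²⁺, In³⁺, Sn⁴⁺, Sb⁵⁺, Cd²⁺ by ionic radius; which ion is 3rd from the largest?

In³⁺

Tabulating Z and e⁻: Sb⁵⁺ has 46 e⁻ (Z=51), Sn⁴⁺ has 46 e⁻ (Z=50), In³⁺ has 46 e⁻ (Z=49), Cd²⁺ has 46 e⁻ (Z=48), Hg²⁺ has 78 e⁻ (Z=80). Sb⁵⁺ < Sn⁴⁺ (isoelectronic, higher Z=51 is smaller); Sn⁴⁺ < In³⁺ (both 46 e⁻, Z=50>49); In³⁺ < Cd²⁺ (both 46 e⁻, Z=49>48); Cd²⁺ < Hg²⁺ (same group, 1 shell fewer).
So the order is Sb⁵⁺ < Sn⁴⁺ < In³⁺ < Cd²⁺ < Hg²⁺; the 3rd-largest ion is In³⁺.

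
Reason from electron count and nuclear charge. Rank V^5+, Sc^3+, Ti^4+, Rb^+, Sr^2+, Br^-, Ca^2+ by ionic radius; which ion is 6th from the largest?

Ti^4+

Work out protons and electrons: V^5+: 18 e⁻, Z=23, Ti^4+: 18 e⁻, Z=22, Sc^3+: 18 e⁻, Z=21, Ca^2+: 18 e⁻, Z=20, Sr^2+: 36 e⁻, Z=38, Rb^+: 36 e⁻, Z=37, Br^-: 36 e⁻, Z=35. V^5+ < Ti^4+ (isoelectronic, higher Z=23 is smaller); Ti^4+ < Sc^3+ (both 18 e⁻, Z=22>21); Sc^3+ < Ca^2+ (both 18 e⁻, Z=21>20); Ca^2+ < Sr^2+ (same group, period 4 vs 5); Sr^2+ < Rb^+ (both 36 e⁻, Z=38>37); Rb^+ < Br^- (isoelectronic, higher Z=37 is smaller).
That gives V^5+ < Ti^4+ < Sc^3+ < Ca^2+ < Sr^2+ < Rb^+ < Br^-. From the largest end, number 6 is Ti^4+.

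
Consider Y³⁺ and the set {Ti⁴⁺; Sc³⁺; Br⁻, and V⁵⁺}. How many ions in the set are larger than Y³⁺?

Electron counts and nuclear charges: V⁵⁺: 18 e⁻, Z=23, Ti⁴⁺: 18 e⁻, Z=22, Sc³⁺: 18 e⁻, Z=21, Y³⁺: 36 e⁻, Z=39, Br⁻: 36 e⁻, Z=35. V⁵⁺ < Ti⁴⁺ (isoelectronic, higher Z=23 is smaller); Ti⁴⁺ < Sc³⁺ (both 18 e⁻, Z=22>21); Sc³⁺ < Y³⁺ (same group, period 4 vs 5); Y³⁺ < Br⁻ (both 36 e⁻, Z=39>35).
Overall: V⁵⁺ < Ti⁴⁺ < Sc³⁺ < Y³⁺ < Br⁻. Y³⁺ has 3 below it and 1 above. That's 1.

1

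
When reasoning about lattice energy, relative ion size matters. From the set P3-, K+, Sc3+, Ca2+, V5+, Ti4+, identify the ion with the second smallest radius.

Ti4+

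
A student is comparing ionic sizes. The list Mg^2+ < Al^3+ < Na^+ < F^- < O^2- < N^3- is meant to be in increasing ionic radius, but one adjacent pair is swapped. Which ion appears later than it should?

Compare adjacent ions: they are isoelectronic (10 e⁻) and Al has more protons than Mg (13 vs 12), making Al^3+ smaller — yet in this increasing list Mg^2+ sits before Al^3+. Nothing else is reversed, so Al^3+ should move one place to the left.

Al^3+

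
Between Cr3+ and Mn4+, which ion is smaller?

Mn4+

Each ion has 21 electrons. The ranking follows nuclear charge in reverse — greater Z gives a smaller radius. Mn4+ (Z=25), Cr3+ (Z=24).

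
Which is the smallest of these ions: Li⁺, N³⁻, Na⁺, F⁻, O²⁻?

Work out protons and electrons: Li⁺: 2 e⁻, Z=3, Na⁺: 10 e⁻, Z=11, F⁻: 10 e⁻, Z=9, O²⁻: 10 e⁻, Z=8, N³⁻: 10 e⁻, Z=7. Li⁺ < Na⁺ (same group, 1 shell fewer); Na⁺ < F⁻ (isoelectronic, higher Z=11 is smaller); F⁻ < O²⁻ (isoelectronic, higher Z=9 is smaller); O²⁻ < N³⁻ (both 10 e⁻, Z=8>7).

Li⁺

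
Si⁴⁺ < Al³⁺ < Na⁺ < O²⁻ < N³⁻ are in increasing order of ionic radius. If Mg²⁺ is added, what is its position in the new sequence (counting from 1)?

3

Each ion has 10 electrons. The ranking follows nuclear charge in reverse — greater Z gives a smaller radius. Si⁴⁺ (Z=14), Al³⁺ (Z=13), Mg²⁺ (Z=12), Na⁺ (Z=11), O²⁻ (Z=8), N³⁻ (Z=7).
With Mg²⁺ included the full order is Si⁴⁺ < Al³⁺ < Mg²⁺ < Na⁺ < O²⁻ < N³⁻, so it takes position 3.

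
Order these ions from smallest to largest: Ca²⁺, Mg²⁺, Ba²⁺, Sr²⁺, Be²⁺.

These ions sit in one column with identical charge. Each step down the periodic table adds a principal shell, increasing the radius.

Be²⁺ < Mg²⁺ < Ca²⁺ < Sr²⁺ < Ba²⁺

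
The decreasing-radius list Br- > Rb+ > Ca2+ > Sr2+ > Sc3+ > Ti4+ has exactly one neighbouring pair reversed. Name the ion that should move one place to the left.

Sr2+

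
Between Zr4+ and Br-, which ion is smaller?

Zr4+

All of these have 36 electrons (isoelectronic). With the same electron cloud, the ion with the most protons pulls it in tightest. Nuclear charges: Zr4+ (Z=40), Br- (Z=35). Highest Z is smallest.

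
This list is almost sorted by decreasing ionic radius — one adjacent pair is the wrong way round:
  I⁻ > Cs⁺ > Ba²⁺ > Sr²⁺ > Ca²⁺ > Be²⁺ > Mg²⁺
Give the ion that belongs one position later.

Compare adjacent ions: both in group 2 with the same charge; Be²⁺ (period 2) has the smaller radius — yet in this decreasing list Be²⁺ sits before Mg²⁺. Nothing else is reversed, so Be²⁺ should move one place to the right.

Be²⁺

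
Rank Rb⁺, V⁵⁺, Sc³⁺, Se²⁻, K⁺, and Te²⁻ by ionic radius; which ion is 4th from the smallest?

Rb⁺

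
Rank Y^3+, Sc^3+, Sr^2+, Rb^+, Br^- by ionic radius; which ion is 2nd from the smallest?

Y^3+

Electron counts and nuclear charges: Sc^3+: 18 e⁻, Z=21, Y^3+: 36 e⁻, Z=39, Sr^2+: 36 e⁻, Z=38, Rb^+: 36 e⁻, Z=37, Br^-: 36 e⁻, Z=35. Sc^3+ < Y^3+ (same group, 1 shell fewer); Y^3+ < Sr^2+ (both 36 e⁻, Z=39>38); Sr^2+ < Rb^+ (both 36 e⁻, Z=38>37); Rb^+ < Br^- (both 36 e⁻, Z=37>35).
That gives Sc^3+ < Y^3+ < Sr^2+ < Rb^+ < Br^-. From the smallest end, number 2 is Y^3+.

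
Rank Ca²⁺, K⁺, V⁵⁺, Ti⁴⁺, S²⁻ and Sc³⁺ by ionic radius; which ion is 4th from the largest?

Each ion has 18 electrons. The ranking follows nuclear charge in reverse — greater Z gives a smaller radius. V⁵⁺ (Z=23), Ti⁴⁺ (Z=22), Sc³⁺ (Z=21), Ca²⁺ (Z=20), K⁺ (Z=19), S²⁻ (Z=16).
Ordering: V⁵⁺ < Ti⁴⁺ < Sc³⁺ < Ca²⁺ < K⁺ < S²⁻. The 4th largest is Sc³⁺.

Sc³⁺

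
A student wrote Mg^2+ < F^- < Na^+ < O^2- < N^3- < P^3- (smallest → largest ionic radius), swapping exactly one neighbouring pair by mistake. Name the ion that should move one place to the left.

Na^+

Scanning neighbour by neighbour, only F^-/Na^+ violates a trend: both have 10 electrons but Z(Na)=11 > Z(F)=9, so Na^+ should be the smaller of the two. That makes Na^+ the one sitting a position late relative to where it belongs.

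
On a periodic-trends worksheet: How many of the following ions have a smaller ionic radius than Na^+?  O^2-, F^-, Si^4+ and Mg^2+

2

All of these have 10 electrons (isoelectronic). With the same electron cloud, the ion with the most protons pulls it in tightest. Nuclear charges: Si^4+ (Z=14), Mg^2+ (Z=12), Na^+ (Z=11), F^- (Z=9), O^2- (Z=8). Highest Z is smallest.
Relative to Na^+, the ions that are smaller are Si^4+, Mg^2+. Count: 2.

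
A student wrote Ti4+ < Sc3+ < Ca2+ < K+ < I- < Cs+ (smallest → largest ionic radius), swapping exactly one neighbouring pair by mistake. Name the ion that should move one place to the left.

Check each adjacent pair. I- and Cs+ are reversed: both have 54 electrons but Z(Cs)=55 > Z(I)=53, so Cs+ should be the smaller of the two. No other neighbouring pair contradicts the periodic trends, so Cs+ is the ion listed too late.

Cs+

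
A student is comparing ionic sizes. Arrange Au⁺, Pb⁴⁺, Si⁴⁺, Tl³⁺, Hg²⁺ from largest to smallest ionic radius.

First list Z and electron count for each: Si⁴⁺ has 10 e⁻ (Z=14), Pb⁴⁺ has 78 e⁻ (Z=82), Tl³⁺ has 78 e⁻ (Z=81), Hg²⁺ has 78 e⁻ (Z=80), Au⁺ has 78 e⁻ (Z=79). Si⁴⁺ < Pb⁴⁺ (same group, 3 shells fewer); Pb⁴⁺ < Tl³⁺ (both 78 e⁻, Z=82>81); Tl³⁺ < Hg²⁺ (isoelectronic, higher Z=81 is smaller); Hg²⁺ < Au⁺ (isoelectronic, higher Z=80 is smaller).

Au⁺ > Hg²⁺ > Tl³⁺ > Pb⁴⁺ > Si⁴⁺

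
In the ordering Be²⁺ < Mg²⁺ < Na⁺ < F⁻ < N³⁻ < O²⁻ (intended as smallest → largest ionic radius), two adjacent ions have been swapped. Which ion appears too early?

Scanning neighbour by neighbour, only N³⁻/O²⁻ violates a trend: O²⁻ and N³⁻ share 10 electrons; the higher nuclear charge on O (Z=8) contracts it more, so O²⁻ < N³⁻. That makes N³⁻ the one sitting a position early relative to where it belongs.

N³⁻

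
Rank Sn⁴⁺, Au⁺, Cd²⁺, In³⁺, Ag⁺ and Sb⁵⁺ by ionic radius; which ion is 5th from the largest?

Sn⁴⁺

First list Z and electron count for each: Sb⁵⁺ has 46 e⁻ (Z=51), Sn⁴⁺ has 46 e⁻ (Z=50), In³⁺ has 46 e⁻ (Z=49), Cd²⁺ has 46 e⁻ (Z=48), Ag⁺ has 46 e⁻ (Z=47), Au⁺ has 78 e⁻ (Z=79). Sb⁵⁺ < Sn⁴⁺ (both 46 e⁻, Z=51>50); Sn⁴⁺ < In³⁺ (isoelectronic, higher Z=50 is smaller); In³⁺ < Cd²⁺ (isoelectronic, higher Z=49 is smaller); Cd²⁺ < Ag⁺ (both 46 e⁻, Z=48>47); Ag⁺ < Au⁺ (same group, period 5 vs 6).
That gives Sb⁵⁺ < Sn⁴⁺ < In³⁺ < Cd²⁺ < Ag⁺ < Au⁺. From the largest end, number 5 is Sn⁴⁺.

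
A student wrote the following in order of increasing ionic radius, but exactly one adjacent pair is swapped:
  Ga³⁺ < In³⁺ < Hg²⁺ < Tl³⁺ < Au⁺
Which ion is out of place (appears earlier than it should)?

The pair Hg²⁺, Tl³⁺ is the wrong way round — both have 78 electrons but Z(Tl)=81 > Z(Hg)=80, so Tl³⁺ should be the smaller of the two. All other adjacent pairs agree with periodic trends, so Hg²⁺ is the misplaced ion.

Hg²⁺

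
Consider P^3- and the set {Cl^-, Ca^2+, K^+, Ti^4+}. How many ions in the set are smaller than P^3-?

4

Each ion has 18 electrons. The ranking follows nuclear charge in reverse — greater Z gives a smaller radius. Ti^4+ (Z=22), Ca^2+ (Z=20), K^+ (Z=19), Cl^- (Z=17), P^3- (Z=15).
Ordering all of them (including P^3-) by radius gives Ti^4+ < Ca^2+ < K^+ < Cl^- < P^3-. That's 4.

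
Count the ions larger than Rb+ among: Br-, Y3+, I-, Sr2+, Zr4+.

2

Tabulating Z and e⁻: Zr4+ (Z=40, 36 e⁻), Y3+ (Z=39, 36 e⁻), Sr2+ (Z=38, 36 e⁻), Rb+ (Z=37, 36 e⁻), Br- (Z=35, 36 e⁻), I- (Z=53, 54 e⁻). Zr4+ < Y3+ (isoelectronic, higher Z=40 is smaller); Y3+ < Sr2+ (both 36 e⁻, Z=39>38); Sr2+ < Rb+ (isoelectronic, higher Z=38 is smaller); Rb+ < Br- (both 36 e⁻, Z=37>35); Br- < I- (same group, period 4 vs 5).
Relative to Rb+, the ions that are larger are Br-, I-. Count: 2.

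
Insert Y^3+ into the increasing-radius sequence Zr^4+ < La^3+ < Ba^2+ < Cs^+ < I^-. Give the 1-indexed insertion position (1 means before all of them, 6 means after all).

First list Z and electron count for each: Zr^4+ has 36 e⁻ (Z=40), Y^3+ has 36 e⁻ (Z=39), La^3+ has 54 e⁻ (Z=57), Ba^2+ has 54 e⁻ (Z=56), Cs^+ has 54 e⁻ (Z=55), I^- has 54 e⁻ (Z=53). Zr^4+ < Y^3+ (isoelectronic, higher Z=40 is smaller); Y^3+ < La^3+ (same group, period 5 vs 6); La^3+ < Ba^2+ (both 54 e⁻, Z=57>56); Ba^2+ < Cs^+ (both 54 e⁻, Z=56>55); Cs^+ < I^- (isoelectronic, higher Z=55 is smaller).
With Y^3+ included the full order is Zr^4+ < Y^3+ < La^3+ < Ba^2+ < Cs^+ < I^-, so it takes position 2.

2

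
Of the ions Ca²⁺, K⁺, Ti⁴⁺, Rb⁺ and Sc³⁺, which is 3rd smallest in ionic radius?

Ca²⁺

Electron counts and nuclear charges: Ti⁴⁺ has 18 e⁻ (Z=22), Sc³⁺ has 18 e⁻ (Z=21), Ca²⁺ has 18 e⁻ (Z=20), K⁺ has 18 e⁻ (Z=19), Rb⁺ has 36 e⁻ (Z=37). Ti⁴⁺ < Sc³⁺ (isoelectronic, higher Z=22 is smaller); Sc³⁺ < Ca²⁺ (isoelectronic, higher Z=21 is smaller); Ca²⁺ < K⁺ (isoelectronic, higher Z=20 is smaller); K⁺ < Rb⁺ (same group, period 4 vs 5).
Ordering: Ti⁴⁺ < Sc³⁺ < Ca²⁺ < K⁺ < Rb⁺. The 3rd smallest is Ca²⁺.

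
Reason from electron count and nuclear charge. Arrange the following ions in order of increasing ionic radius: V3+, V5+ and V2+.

These are all V ions. Removing more electrons (higher positive charge) pulls the remaining electrons in closer, so V5+ is smallest and V2+ is largest.

V5+ < V3+ < V2+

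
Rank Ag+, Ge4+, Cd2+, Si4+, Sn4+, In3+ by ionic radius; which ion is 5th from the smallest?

Si4+ (Z=14, 10 e⁻), Ge4+ (Z=32, 28 e⁻), Sn4+ (Z=50, 46 e⁻), In3+ (Z=49, 46 e⁻), Cd2+ (Z=48, 46 e⁻), Ag+ (Z=47, 46 e⁻). Si4+ < Ge4+ (same group, 1 shell fewer); Ge4+ < Sn4+ (same group, 1 shell fewer); Sn4+ < In3+ (isoelectronic, higher Z=50 is smaller); In3+ < Cd2+ (isoelectronic, higher Z=49 is smaller); Cd2+ < Ag+ (isoelectronic, higher Z=48 is smaller).
So the order is Si4+ < Ge4+ < Sn4+ < In3+ < Cd2+ < Ag+; the 5th-smallest ion is Cd2+.

Cd2+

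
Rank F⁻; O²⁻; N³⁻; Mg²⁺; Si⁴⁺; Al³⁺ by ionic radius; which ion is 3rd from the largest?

Isoelectronic series (10 e⁻ each). Size is set by nuclear charge: more protons means a smaller ion. Si⁴⁺ (Z=14), Al³⁺ (Z=13), Mg²⁺ (Z=12), F⁻ (Z=9), O²⁻ (Z=8), N³⁻ (Z=7).
So the order is Si⁴⁺ < Al³⁺ < Mg²⁺ < F⁻ < O²⁻ < N³⁻; the 3rd-largest ion is F⁻.

F⁻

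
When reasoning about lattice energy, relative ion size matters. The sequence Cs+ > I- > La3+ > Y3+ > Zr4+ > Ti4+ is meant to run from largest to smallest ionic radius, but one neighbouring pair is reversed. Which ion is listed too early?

Cs+

The pair Cs+, I- is the wrong way round — Cs+ and I- share 54 electrons; the higher nuclear charge on Cs (Z=55) contracts it more, so Cs+ < I-. All other adjacent pairs agree with periodic trends, so Cs+ is the misplaced ion.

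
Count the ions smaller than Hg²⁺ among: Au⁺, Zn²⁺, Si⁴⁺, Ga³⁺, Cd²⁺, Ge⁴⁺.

Si⁴⁺ has 10 e⁻ (Z=14), Ge⁴⁺ has 28 e⁻ (Z=32), Ga³⁺ has 28 e⁻ (Z=31), Zn²⁺ has 28 e⁻ (Z=30), Cd²⁺ has 46 e⁻ (Z=48), Hg²⁺ has 78 e⁻ (Z=80), Au⁺ has 78 e⁻ (Z=79). Si⁴⁺ < Ge⁴⁺ (same group, 1 shell fewer); Ge⁴⁺ < Ga³⁺ (both 28 e⁻, Z=32>31); Ga³⁺ < Zn²⁺ (isoelectronic, higher Z=31 is smaller); Zn²⁺ < Cd²⁺ (same group, period 4 vs 5); Cd²⁺ < Hg²⁺ (same group, 1 shell fewer); Hg²⁺ < Au⁺ (isoelectronic, higher Z=80 is smaller).
Relative to Hg²⁺, the ions that are smaller are Si⁴⁺, Ge⁴⁺, Ga³⁺, Zn²⁺, Cd²⁺. So 5 are smaller.

5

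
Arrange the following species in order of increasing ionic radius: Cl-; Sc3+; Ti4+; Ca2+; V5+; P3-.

V5+ < Ti4+ < Sc3+ < Ca2+ < Cl- < P3-

These species are isoelectronic with 18 electrons. The only difference is the number of protons: V5+ (Z=23), Ti4+ (Z=22), Sc3+ (Z=21), Ca2+ (Z=20), Cl- (Z=17), P3- (Z=15). The strongest nuclear pull (V5+) gives the smallest ion.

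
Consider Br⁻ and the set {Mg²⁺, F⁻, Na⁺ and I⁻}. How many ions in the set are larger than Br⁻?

Work out protons and electrons: Mg²⁺: 10 e⁻, Z=12, Na⁺: 10 e⁻, Z=11, F⁻: 10 e⁻, Z=9, Br⁻: 36 e⁻, Z=35, I⁻: 54 e⁻, Z=53. Mg²⁺ < Na⁺ (both 10 e⁻, Z=12>11); Na⁺ < F⁻ (both 10 e⁻, Z=11>9); F⁻ < Br⁻ (same group, 2 shells fewer); Br⁻ < I⁻ (same group, 1 shell fewer).
Placing each against Br⁻: smaller — Mg²⁺, Na⁺, F⁻; larger — I⁻. So 1 is larger.

1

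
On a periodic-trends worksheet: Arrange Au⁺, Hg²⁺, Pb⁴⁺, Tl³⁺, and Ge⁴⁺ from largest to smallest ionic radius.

First list Z and electron count for each: Ge⁴⁺ has 28 e⁻ (Z=32), Pb⁴⁺ has 78 e⁻ (Z=82), Tl³⁺ has 78 e⁻ (Z=81), Hg²⁺ has 78 e⁻ (Z=80), Au⁺ has 78 e⁻ (Z=79). Ge⁴⁺ < Pb⁴⁺ (same group, 2 shells fewer); Pb⁴⁺ < Tl³⁺ (both 78 e⁻, Z=82>81); Tl³⁺ < Hg²⁺ (both 78 e⁻, Z=81>80); Hg²⁺ < Au⁺ (both 78 e⁻, Z=80>79).

Au⁺ > Hg²⁺ > Tl³⁺ > Pb⁴⁺ > Ge⁴⁺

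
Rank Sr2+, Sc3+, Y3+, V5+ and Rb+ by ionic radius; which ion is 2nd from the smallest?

Tabulating Z and e⁻: V5+ has 18 e⁻ (Z=23), Sc3+ has 18 e⁻ (Z=21), Y3+ has 36 e⁻ (Z=39), Sr2+ has 36 e⁻ (Z=38), Rb+ has 36 e⁻ (Z=37). V5+ < Sc3+ (both 18 e⁻, Z=23>21); Sc3+ < Y3+ (same group, 1 shell fewer); Y3+ < Sr2+ (isoelectronic, higher Z=39 is smaller); Sr2+ < Rb+ (both 36 e⁻, Z=38>37).
Ordering: V5+ < Sc3+ < Y3+ < Sr2+ < Rb+. The 2nd smallest is Sc3+.

Sc3+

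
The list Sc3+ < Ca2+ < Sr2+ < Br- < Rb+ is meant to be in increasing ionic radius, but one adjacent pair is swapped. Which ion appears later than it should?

Compare adjacent ions: they are isoelectronic (36 e⁻) and Rb has more protons than Br (37 vs 35), making Rb+ smaller — yet in this increasing list Br- sits before Rb+. Nothing else is reversed, so Rb+ should move one place to the left.

Rb+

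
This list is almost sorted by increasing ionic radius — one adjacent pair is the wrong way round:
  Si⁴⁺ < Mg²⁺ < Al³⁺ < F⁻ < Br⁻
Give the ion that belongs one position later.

Mg²⁺

Compare adjacent ions: both have 10 electrons but Z(Al)=13 > Z(Mg)=12, so Al³⁺ should be the smaller of the two — yet in this increasing list Mg²⁺ sits before Al³⁺. Nothing else is reversed, so Mg²⁺ should move one place to the right.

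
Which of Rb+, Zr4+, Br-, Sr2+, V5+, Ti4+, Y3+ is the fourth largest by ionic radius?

Y3+

Work out protons and electrons: V5+ has 18 e⁻ (Z=23), Ti4+ has 18 e⁻ (Z=22), Zr4+ has 36 e⁻ (Z=40), Y3+ has 36 e⁻ (Z=39), Sr2+ has 36 e⁻ (Z=38), Rb+ has 36 e⁻ (Z=37), Br- has 36 e⁻ (Z=35). V5+ < Ti4+ (isoelectronic, higher Z=23 is smaller); Ti4+ < Zr4+ (same group, 1 shell fewer); Zr4+ < Y3+ (isoelectronic, higher Z=40 is smaller); Y3+ < Sr2+ (both 36 e⁻, Z=39>38); Sr2+ < Rb+ (both 36 e⁻, Z=38>37); Rb+ < Br- (both 36 e⁻, Z=37>35).
That gives V5+ < Ti4+ < Zr4+ < Y3+ < Sr2+ < Rb+ < Br-. From the largest end, number 4 is Y3+.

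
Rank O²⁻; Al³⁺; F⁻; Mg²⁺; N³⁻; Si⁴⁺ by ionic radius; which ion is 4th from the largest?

Mg²⁺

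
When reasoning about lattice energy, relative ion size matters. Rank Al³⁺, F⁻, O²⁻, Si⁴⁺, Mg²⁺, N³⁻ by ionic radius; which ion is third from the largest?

Each ion has 10 electrons. The ranking follows nuclear charge in reverse — greater Z gives a smaller radius. Si⁴⁺ (Z=14), Al³⁺ (Z=13), Mg²⁺ (Z=12), F⁻ (Z=9), O²⁻ (Z=8), N³⁻ (Z=7).
Full ascending order: Si⁴⁺ < Al³⁺ < Mg²⁺ < F⁻ < O²⁻ < N³⁻. Counting from the largest, position 3 is F⁻.

F⁻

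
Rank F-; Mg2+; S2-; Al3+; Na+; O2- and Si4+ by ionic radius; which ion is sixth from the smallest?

O2-

Work out protons and electrons: Si4+ (Z=14, 10 e⁻), Al3+ (Z=13, 10 e⁻), Mg2+ (Z=12, 10 e⁻), Na+ (Z=11, 10 e⁻), F- (Z=9, 10 e⁻), O2- (Z=8, 10 e⁻), S2- (Z=16, 18 e⁻). Si4+ < Al3+ (isoelectronic, higher Z=14 is smaller); Al3+ < Mg2+ (both 10 e⁻, Z=13>12); Mg2+ < Na+ (both 10 e⁻, Z=12>11); Na+ < F- (both 10 e⁻, Z=11>9); F- < O2- (both 10 e⁻, Z=9>8); O2- < S2- (same group, 1 shell fewer).
Full ascending order: Si4+ < Al3+ < Mg2+ < Na+ < F- < O2- < S2-. Counting from the smallest, position 6 is O2-.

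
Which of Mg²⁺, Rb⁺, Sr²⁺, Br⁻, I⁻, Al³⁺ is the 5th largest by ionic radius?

Electron counts and nuclear charges: Al³⁺ (Z=13, 10 e⁻), Mg²⁺ (Z=12, 10 e⁻), Sr²⁺ (Z=38, 36 e⁻), Rb⁺ (Z=37, 36 e⁻), Br⁻ (Z=35, 36 e⁻), I⁻ (Z=53, 54 e⁻). Al³⁺ < Mg²⁺ (both 10 e⁻, Z=13>12); Mg²⁺ < Sr²⁺ (same group, 2 shells fewer); Sr²⁺ < Rb⁺ (both 36 e⁻, Z=38>37); Rb⁺ < Br⁻ (both 36 e⁻, Z=37>35); Br⁻ < I⁻ (same group, period 4 vs 5).
Full ascending order: Al³⁺ < Mg²⁺ < Sr²⁺ < Rb⁺ < Br⁻ < I⁻. Counting from the largest, position 5 is Mg²⁺.

Mg²⁺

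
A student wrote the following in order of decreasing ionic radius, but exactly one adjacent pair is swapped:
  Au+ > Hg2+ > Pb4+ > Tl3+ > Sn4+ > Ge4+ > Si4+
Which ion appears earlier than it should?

Pb4+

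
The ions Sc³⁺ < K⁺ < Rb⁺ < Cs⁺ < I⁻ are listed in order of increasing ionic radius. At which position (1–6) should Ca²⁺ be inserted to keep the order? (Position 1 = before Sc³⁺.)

2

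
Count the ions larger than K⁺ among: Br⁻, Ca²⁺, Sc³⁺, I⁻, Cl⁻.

Tabulating Z and e⁻: Sc³⁺: 18 e⁻, Z=21, Ca²⁺: 18 e⁻, Z=20, K⁺: 18 e⁻, Z=19, Cl⁻: 18 e⁻, Z=17, Br⁻: 36 e⁻, Z=35, I⁻: 54 e⁻, Z=53. Sc³⁺ < Ca²⁺ (isoelectronic, higher Z=21 is smaller); Ca²⁺ < K⁺ (isoelectronic, higher Z=20 is smaller); K⁺ < Cl⁻ (isoelectronic, higher Z=19 is smaller); Cl⁻ < Br⁻ (same group, period 3 vs 4); Br⁻ < I⁻ (same group, 1 shell fewer).
Ordering all of them (including K⁺) by radius gives Sc³⁺ < Ca²⁺ < K⁺ < Cl⁻ < Br⁻ < I⁻. That's 3.

3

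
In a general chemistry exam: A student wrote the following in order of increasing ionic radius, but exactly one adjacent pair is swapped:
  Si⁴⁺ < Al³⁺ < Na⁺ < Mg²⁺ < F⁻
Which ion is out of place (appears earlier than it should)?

Compare adjacent ions: they are isoelectronic (10 e⁻) and Mg has more protons than Na (12 vs 11), making Mg²⁺ smaller — yet in this increasing list Na⁺ sits before Mg²⁺. Nothing else is reversed, so Na⁺ should move one place to the right.

Na⁺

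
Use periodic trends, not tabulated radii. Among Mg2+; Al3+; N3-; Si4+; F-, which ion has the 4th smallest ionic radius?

F-

Isoelectronic series (10 e⁻ each). Size is set by nuclear charge: more protons means a smaller ion. Si4+ (Z=14), Al3+ (Z=13), Mg2+ (Z=12), F- (Z=9), N3- (Z=7).
Ordering: Si4+ < Al3+ < Mg2+ < F- < N3-. The 4th smallest is F-.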